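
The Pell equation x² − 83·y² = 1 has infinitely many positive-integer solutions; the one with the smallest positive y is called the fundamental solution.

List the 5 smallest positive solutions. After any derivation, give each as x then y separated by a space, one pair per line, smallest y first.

82 9
13447 1476
2205226 242055
361643617 39695544
59307347962 6509827161

d=83: √d = [9; 9,18] (ℓ=2, even), read p_1/q_1
step 0: (9, 1)  from 9·(1,0) + (0,1)
step 1: (82, 9)  from 9·(9,1) + (1,0)
→ (82, 9).  Check: 82²=6724, 83·9²=6723, difference 1.
(x_2, y_2) = (82·82 + 83·9·9, 82·9 + 9·82) = (13447, 1476)
(x_3, y_3) = (82·13447 + 83·9·1476, 82·1476 + 9·13447) = (2205226, 242055)
(x_4, y_4) = (82·2205226 + 83·9·242055, 82·242055 + 9·2205226) = (361643617, 39695544)
(x_5, y_5) = (82·361643617 + 83·9·39695544, 82·39695544 + 9·361643617) = (59307347962, 6509827161)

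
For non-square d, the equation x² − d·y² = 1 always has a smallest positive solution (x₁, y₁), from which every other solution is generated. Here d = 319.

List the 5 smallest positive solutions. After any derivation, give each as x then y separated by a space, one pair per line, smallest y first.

12901780 722361
332911854336799 18639485405160
8590311008090840302660 480965080021169647239
221660605515932150288251132801 12410611300231033623224965680
5719632734066677605580897309458268900 320237953322189008993822774252173561

[17; 1,6,5,1,4,…,6,1,34] for √319; ℓ=14 ⇒ convergent index 13
i=0: a=17 ⇒ p=17, q=1
…
i=12: a=6 ⇒ p=11102899, q=621643
i=13: a=1 ⇒ p=12901780, q=722361
(x₁, y₁) = (12901780, 722361);  12901780² − 319·722361² = 1 ✓
(12901780+722361√319)^2 = 332911854336799 + 18639485405160√319
(12901780+722361√319)^3 = 8590311008090840302660 + 480965080021169647239√319
(12901780+722361√319)^4 = 221660605515932150288251132801 + 12410611300231033623224965680√319
(12901780+722361√319)^5 = 5719632734066677605580897309458268900 + 320237953322189008993822774252173561√319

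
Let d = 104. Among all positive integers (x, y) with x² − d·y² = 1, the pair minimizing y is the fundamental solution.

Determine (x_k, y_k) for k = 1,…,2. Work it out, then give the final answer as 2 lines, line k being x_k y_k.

d=104: √d = [10; 5,20] (ℓ=2, even), read p_1/q_1
step 0: (10, 1)  from 10·(1,0) + (0,1)
step 1: (51, 5)  from 5·(10,1) + (1,0)
(x₁, y₁) = (51, 5);  51² − 104·5² = 1 ✓
k=2:  x_2 = 51·51+104·5·5 = 5201,  y_2 = 51·5+5·51 = 510

51 5
5201 510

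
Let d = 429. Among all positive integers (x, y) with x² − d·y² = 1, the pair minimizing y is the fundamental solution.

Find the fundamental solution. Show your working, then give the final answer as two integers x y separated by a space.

1524095 73584

√429 = [20; 1,2,2,9,1,12,1,9,2,2,1,40, …], period ℓ=12 (even) → k=11
step 0: (20, 1)  from 20·(1,0) + (0,1)
step 1: (21, 1)  from 1·(20,1) + (1,0)
step 2: (62, 3)  from 2·(21,1) + (20,1)
step 3: (145, 7)  from 2·(62,3) + (21,1)
step 4: (1367, 66)  from 9·(145,7) + (62,3)
…
step 7: (21023, 1015)  from 1·(19511,942) + (1512,73)
step 8: (208718, 10077)  from 9·(21023,1015) + (19511,942)
step 9: (438459, 21169)  from 2·(208718,10077) + (21023,1015)
step 10: (1085636, 52415)  from 2·(438459,21169) + (208718,10077)
step 11: (1524095, 73584)  from 1·(1085636,52415) + (438459,21169)
fundamental: x₁=1524095, y₁=73584  (since 2322865569025 − 429·5414605056 = 1)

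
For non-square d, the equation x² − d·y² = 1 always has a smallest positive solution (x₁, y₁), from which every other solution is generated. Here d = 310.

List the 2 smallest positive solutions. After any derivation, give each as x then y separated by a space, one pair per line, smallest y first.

848719 48204
1440647881921 81823301352

d=310: √d = [17; 1,1,1,1,5,…,1,1,34] (ℓ=16, even), read p_15/q_15
k=0  a_k=17  p_k/q_k = 17/1
…
k=6  a_k=3  p_k/q_k = 1567/89
k=7  a_k=1  p_k/q_k = 2060/117
…
k=11  a_k=5  p_k/q_k = 152387/8655
k=12  a_k=1  p_k/q_k = 181315/10298
k=13  a_k=1  p_k/q_k = 333702/18953
k=14  a_k=1  p_k/q_k = 515017/29251
k=15  a_k=1  p_k/q_k = 848719/48204
fundamental: x₁=848719, y₁=48204  (since 720323940961 − 310·2323625616 = 1)
n=2: (848719,48204)∘(848719,48204) = (848719·848719+310·48204·48204, 848719·48204+48204·848719) = (1440647881921,81823301352)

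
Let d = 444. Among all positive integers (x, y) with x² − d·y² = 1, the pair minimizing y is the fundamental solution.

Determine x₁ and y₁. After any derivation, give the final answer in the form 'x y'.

295 14

√444 → a₀=21, period (14,42); ℓ=2 even so k=1
k=0  a_k=21  p_k/q_k = 21/1
k=1  a_k=14  p_k/q_k = 295/14
(x₁, y₁) = (295, 14);  295² − 444·14² = 1 ✓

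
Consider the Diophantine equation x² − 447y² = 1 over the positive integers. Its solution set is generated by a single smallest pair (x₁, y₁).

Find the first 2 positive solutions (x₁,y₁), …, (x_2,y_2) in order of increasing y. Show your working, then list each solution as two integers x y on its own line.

[21; 7,42] for √447; ℓ=2 ⇒ convergent index 1
step 0: (21, 1)  from 21·(1,0) + (0,1)
step 1: (148, 7)  from 7·(21,1) + (1,0)
→ (148, 7).  Check: 148²=21904, 447·7²=21903, difference 1.
k=2:  x_2 = 148·148+447·7·7 = 43807,  y_2 = 148·7+7·148 = 2072

148 7
43807 2072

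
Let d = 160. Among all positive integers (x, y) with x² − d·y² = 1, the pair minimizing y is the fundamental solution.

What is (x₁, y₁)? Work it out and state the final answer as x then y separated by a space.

721 57

√160 = [12; 1,1,1,5,1,1,1,24, …], period ℓ=8 (even) → k=7
k=0  a_k=12  p_k/q_k = 12/1
…
k=6  a_k=1  p_k/q_k = 468/37
k=7  a_k=1  p_k/q_k = 721/57
→ (721, 57).  Check: 721²=519841, 160·57²=519840, difference 1.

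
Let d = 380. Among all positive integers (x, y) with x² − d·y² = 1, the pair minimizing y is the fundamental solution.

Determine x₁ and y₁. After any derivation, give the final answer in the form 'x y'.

[19; 2,38] for √380; ℓ=2 ⇒ convergent index 1
a_0=19:  p_0=19·1+0=19,  q_0=19·0+1=1
a_1=2:  p_1=2·19+1=39,  q_1=2·1+0=2
(x₁, y₁) = (39, 2);  39² − 380·2² = 1 ✓

39 2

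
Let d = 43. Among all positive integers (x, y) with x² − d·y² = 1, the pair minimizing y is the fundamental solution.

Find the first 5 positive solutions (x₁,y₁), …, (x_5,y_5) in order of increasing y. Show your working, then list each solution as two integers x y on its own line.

√43 → a₀=6, period (1,1,3,1,5,1,3,1,1,12); ℓ=10 even so k=9
i=0: a=6 ⇒ p=6, q=1
…
i=3: a=3 ⇒ p=46, q=7
…
i=6: a=1 ⇒ p=400, q=61
…
i=8: a=1 ⇒ p=1941, q=296
i=9: a=1 ⇒ p=3482, q=531
(x₁, y₁) = (3482, 531);  3482² − 43·531² = 1 ✓
n=2: (3482,531)∘(3482,531) = (3482·3482+43·531·531, 3482·531+531·3482) = (24248647,3697884)
n=3: (24248647,3697884)∘(3482,531) = (3482·24248647+43·531·3697884, 3482·3697884+531·24248647) = (168867574226,25752063645)
n=4: (168867574226,25752063645)∘(3482,531) = (3482·168867574226+43·531·25752063645, 3482·25752063645+531·168867574226) = (1175993762661217,179337367525896)
n=5: (1175993762661217,179337367525896)∘(3482,531) = (3482·1175993762661217+43·531·179337367525896, 3482·179337367525896+531·1175993762661217) = (8189620394305140962,1248905401698276099)

3482 531
24248647 3697884
168867574226 25752063645
1175993762661217 179337367525896
8189620394305140962 1248905401698276099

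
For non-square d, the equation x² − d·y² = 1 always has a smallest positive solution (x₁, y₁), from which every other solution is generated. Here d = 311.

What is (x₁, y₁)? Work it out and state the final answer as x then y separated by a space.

16883880 957397

√311 → a₀=17, period (1,1,1,2,1,…,1,1,34); ℓ=16 even so k=15
k=0  a_k=17  p_k/q_k = 17/1
k=1  a_k=1  p_k/q_k = 18/1
k=2  a_k=1  p_k/q_k = 35/2
k=3  a_k=1  p_k/q_k = 53/3
k=4  a_k=2  p_k/q_k = 141/8
k=5  a_k=1  p_k/q_k = 194/11
k=6  a_k=6  p_k/q_k = 1305/74
k=7  a_k=3  p_k/q_k = 4109/233
k=8  a_k=17  p_k/q_k = 71158/4035
k=9  a_k=3  p_k/q_k = 217583/12338
k=10  a_k=6  p_k/q_k = 1376656/78063
k=11  a_k=1  p_k/q_k = 1594239/90401
k=12  a_k=2  p_k/q_k = 4565134/258865
k=13  a_k=1  p_k/q_k = 6159373/349266
k=14  a_k=1  p_k/q_k = 10724507/608131
k=15  a_k=1  p_k/q_k = 16883880/957397
→ (16883880, 957397).  Check: 16883880²=285065403854400, 311·957397²=285065403854399, difference 1.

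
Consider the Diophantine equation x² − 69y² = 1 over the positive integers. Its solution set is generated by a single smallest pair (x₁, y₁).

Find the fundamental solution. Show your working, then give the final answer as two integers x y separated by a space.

√69 → a₀=8, period (3,3,1,4,1,3,3,16); ℓ=8 even so k=7
a_0=8:  p_0=8·1+0=8,  q_0=8·0+1=1
…
a_2=3:  p_2=3·25+8=83,  q_2=3·3+1=10
a_3=1:  p_3=1·83+25=108,  q_3=1·10+3=13
…
a_6=3:  p_6=3·623+515=2384,  q_6=3·75+62=287
a_7=3:  p_7=3·2384+623=7775,  q_7=3·287+75=936
fundamental: x₁=7775, y₁=936  (since 60450625 − 69·876096 = 1)

7775 936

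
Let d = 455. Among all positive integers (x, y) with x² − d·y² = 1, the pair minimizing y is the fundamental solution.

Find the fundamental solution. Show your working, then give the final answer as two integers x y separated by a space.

√455 = [21; 3,42, …], period ℓ=2 (even) → k=1
i=0: a=21 ⇒ p=21, q=1
i=1: a=3 ⇒ p=64, q=3
fundamental: x₁=64, y₁=3  (since 4096 − 455·9 = 1)

64 3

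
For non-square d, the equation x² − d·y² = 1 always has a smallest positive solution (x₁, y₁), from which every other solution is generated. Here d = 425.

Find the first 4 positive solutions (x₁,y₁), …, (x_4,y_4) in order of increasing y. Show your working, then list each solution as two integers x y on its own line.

143649 6968
41270070401 2001892464
11856808685922849 575139701115304
3406437421806992601601 165236485849022716128

√425 → a₀=20, period (1,1,1,1,1,1,40); ℓ=7 odd so k=13
step 0: (20, 1)  from 20·(1,0) + (0,1)
…
step 2: (41, 2)  from 1·(21,1) + (20,1)
…
step 4: (103, 5)  from 1·(62,3) + (41,2)
step 5: (165, 8)  from 1·(103,5) + (62,3)
step 6: (268, 13)  from 1·(165,8) + (103,5)
step 7: (10885, 528)  from 40·(268,13) + (165,8)
step 8: (11153, 541)  from 1·(10885,528) + (268,13)
…
step 10: (33191, 1610)  from 1·(22038,1069) + (11153,541)
step 11: (55229, 2679)  from 1·(33191,1610) + (22038,1069)
step 12: (88420, 4289)  from 1·(55229,2679) + (33191,1610)
step 13: (143649, 6968)  from 1·(88420,4289) + (55229,2679)
fundamental: x₁=143649, y₁=6968  (since 20635035201 − 425·48553024 = 1)
(143649+6968√425)^2 = 41270070401 + 2001892464√425
(143649+6968√425)^3 = 11856808685922849 + 575139701115304√425
(143649+6968√425)^4 = 3406437421806992601601 + 165236485849022716128√425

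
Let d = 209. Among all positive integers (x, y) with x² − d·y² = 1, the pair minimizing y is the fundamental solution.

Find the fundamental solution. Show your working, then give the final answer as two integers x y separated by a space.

46551 3220

√209 = [14; 2,5,3,2,3,5,2,28, …], period ℓ=8 (even) → k=7
step 0: (14, 1)  from 14·(1,0) + (0,1)
…
step 4: (1171, 81)  from 2·(506,35) + (159,11)
…
step 6: (21266, 1471)  from 5·(4019,278) + (1171,81)
step 7: (46551, 3220)  from 2·(21266,1471) + (4019,278)
fundamental: x₁=46551, y₁=3220  (since 2166995601 − 209·10368400 = 1)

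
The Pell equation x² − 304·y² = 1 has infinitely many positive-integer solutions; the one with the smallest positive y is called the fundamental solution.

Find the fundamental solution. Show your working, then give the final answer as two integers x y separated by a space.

57799 3315

[17; 2,3,2,1,1,1,1,1,2,3,2,34] for √304; ℓ=12 ⇒ convergent index 11
a_0=17:  p_0=17·1+0=17,  q_0=17·0+1=1
…
a_2=3:  p_2=3·35+17=122,  q_2=3·2+1=7
…
a_8=1:  p_8=1·1761+1081=2842,  q_8=1·101+62=163
…
a_10=3:  p_10=3·7445+2842=25177,  q_10=3·427+163=1444
a_11=2:  p_11=2·25177+7445=57799,  q_11=2·1444+427=3315
(x₁, y₁) = (57799, 3315);  57799² − 304·3315² = 1 ✓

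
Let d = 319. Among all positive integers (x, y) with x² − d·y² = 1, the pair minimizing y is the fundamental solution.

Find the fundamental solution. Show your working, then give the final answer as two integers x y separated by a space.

[17; 1,6,5,1,4,…,6,1,34] for √319; ℓ=14 ⇒ convergent index 13
i=0: a=17 ⇒ p=17, q=1
…
i=2: a=6 ⇒ p=125, q=7
…
i=4: a=1 ⇒ p=768, q=43
…
i=6: a=3 ⇒ p=11913, q=667
…
i=8: a=3 ⇒ p=58797, q=3292
…
i=10: a=1 ⇒ p=309613, q=17335
…
i=12: a=6 ⇒ p=11102899, q=621643
i=13: a=1 ⇒ p=12901780, q=722361
(x₁, y₁) = (12901780, 722361);  12901780² − 319·722361² = 1 ✓

12901780 722361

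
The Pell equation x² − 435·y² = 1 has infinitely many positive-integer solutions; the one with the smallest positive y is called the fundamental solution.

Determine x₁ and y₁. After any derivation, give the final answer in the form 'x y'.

146 7

[20; 1,5,1,40] for √435; ℓ=4 ⇒ convergent index 3
step 0: (20, 1)  from 20·(1,0) + (0,1)
step 1: (21, 1)  from 1·(20,1) + (1,0)
step 2: (125, 6)  from 5·(21,1) + (20,1)
step 3: (146, 7)  from 1·(125,6) + (21,1)
fundamental: x₁=146, y₁=7  (since 21316 − 435·49 = 1)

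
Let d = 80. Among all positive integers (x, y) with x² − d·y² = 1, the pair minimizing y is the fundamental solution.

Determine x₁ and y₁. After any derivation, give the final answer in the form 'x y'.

9 1

d=80: √d = [8; 1,16] (ℓ=2, even), read p_1/q_1
i=0: a=8 ⇒ p=8, q=1
i=1: a=1 ⇒ p=9, q=1
fundamental: x₁=9, y₁=1  (since 81 − 80·1 = 1)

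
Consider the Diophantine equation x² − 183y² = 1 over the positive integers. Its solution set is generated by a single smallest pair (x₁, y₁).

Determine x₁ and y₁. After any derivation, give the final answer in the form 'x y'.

[13; 1,1,8,1,1,26] for √183; ℓ=6 ⇒ convergent index 5
k=0  a_k=13  p_k/q_k = 13/1
…
k=2  a_k=1  p_k/q_k = 27/2
k=3  a_k=8  p_k/q_k = 230/17
k=4  a_k=1  p_k/q_k = 257/19
k=5  a_k=1  p_k/q_k = 487/36
fundamental: x₁=487, y₁=36  (since 237169 − 183·1296 = 1)

487 36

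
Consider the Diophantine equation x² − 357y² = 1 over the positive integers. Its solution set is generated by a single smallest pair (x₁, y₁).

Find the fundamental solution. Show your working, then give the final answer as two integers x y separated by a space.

√357 = [18; 1,8,2,8,1,36, …], period ℓ=6 (even) → k=5
step 0: (18, 1)  from 18·(1,0) + (0,1)
…
step 2: (170, 9)  from 8·(19,1) + (18,1)
step 3: (359, 19)  from 2·(170,9) + (19,1)
step 4: (3042, 161)  from 8·(359,19) + (170,9)
step 5: (3401, 180)  from 1·(3042,161) + (359,19)
fundamental: x₁=3401, y₁=180  (since 11566801 − 357·32400 = 1)

3401 180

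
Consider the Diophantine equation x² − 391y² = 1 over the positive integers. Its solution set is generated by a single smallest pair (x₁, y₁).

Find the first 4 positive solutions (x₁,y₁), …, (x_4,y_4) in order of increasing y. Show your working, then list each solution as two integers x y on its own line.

7338680 371133
107712448284799 5447252648880
1580934379957370111960 79951288138564985667
23203943031010998074028940801 1173473838473442730776750240

√391 → a₀=19, period (1,3,2,2,1,…,3,1,38); ℓ=16 even so k=15
i=0: a=19 ⇒ p=19, q=1
i=1: a=1 ⇒ p=20, q=1
…
i=4: a=2 ⇒ p=435, q=22
…
i=6: a=1 ⇒ p=1048, q=53
i=7: a=2 ⇒ p=2709, q=137
…
i=10: a=1 ⇒ p=160266, q=8105
…
i=12: a=2 ⇒ p=696292, q=35213
i=13: a=2 ⇒ p=1660597, q=83980
i=14: a=3 ⇒ p=5678083, q=287153
i=15: a=1 ⇒ p=7338680, q=371133
(x₁, y₁) = (7338680, 371133);  7338680² − 391·371133² = 1 ✓
k=2:  x_2 = 7338680·7338680+391·371133·371133 = 107712448284799,  y_2 = 7338680·371133+371133·7338680 = 5447252648880
k=3:  x_3 = 7338680·107712448284799+391·371133·5447252648880 = 1580934379957370111960,  y_3 = 7338680·5447252648880+371133·107712448284799 = 79951288138564985667
k=4:  x_4 = 7338680·1580934379957370111960+391·371133·79951288138564985667 = 23203943031010998074028940801,  y_4 = 7338680·79951288138564985667+371133·1580934379957370111960 = 1173473838473442730776750240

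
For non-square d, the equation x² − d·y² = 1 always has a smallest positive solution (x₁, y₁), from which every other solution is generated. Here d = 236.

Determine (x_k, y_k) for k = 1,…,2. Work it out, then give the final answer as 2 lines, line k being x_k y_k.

√236 → a₀=15, period (2,1,3,5,1,6,1,5,3,1,2,30); ℓ=12 even so k=11
i=0: a=15 ⇒ p=15, q=1
…
i=2: a=1 ⇒ p=46, q=3
…
i=4: a=5 ⇒ p=891, q=58
…
i=6: a=6 ⇒ p=7251, q=472
i=7: a=1 ⇒ p=8311, q=541
…
i=9: a=3 ⇒ p=154729, q=10072
i=10: a=1 ⇒ p=203535, q=13249
i=11: a=2 ⇒ p=561799, q=36570
(x₁, y₁) = (561799, 36570);  561799² − 236·36570² = 1 ✓
(x_2, y_2) = (561799·561799 + 236·36570·36570, 561799·36570 + 36570·561799) = (631236232801, 41089978860)

561799 36570
631236232801 41089978860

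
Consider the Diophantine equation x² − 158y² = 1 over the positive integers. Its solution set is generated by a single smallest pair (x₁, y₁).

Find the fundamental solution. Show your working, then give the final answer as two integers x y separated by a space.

d=158: √d = [12; 1,1,3,12,3,1,1,24] (ℓ=8, even), read p_7/q_7
i=0: a=12 ⇒ p=12, q=1
i=1: a=1 ⇒ p=13, q=1
i=2: a=1 ⇒ p=25, q=2
i=3: a=3 ⇒ p=88, q=7
…
i=5: a=3 ⇒ p=3331, q=265
i=6: a=1 ⇒ p=4412, q=351
i=7: a=1 ⇒ p=7743, q=616
→ (7743, 616).  Check: 7743²=59954049, 158·616²=59954048, difference 1.

7743 616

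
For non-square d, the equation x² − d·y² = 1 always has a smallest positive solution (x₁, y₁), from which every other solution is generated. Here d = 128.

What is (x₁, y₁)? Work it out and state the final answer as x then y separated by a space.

577 51

[11; 3,5,3,22] for √128; ℓ=4 ⇒ convergent index 3
i=0: a=11 ⇒ p=11, q=1
i=1: a=3 ⇒ p=34, q=3
i=2: a=5 ⇒ p=181, q=16
i=3: a=3 ⇒ p=577, q=51
(x₁, y₁) = (577, 51);  577² − 128·51² = 1 ✓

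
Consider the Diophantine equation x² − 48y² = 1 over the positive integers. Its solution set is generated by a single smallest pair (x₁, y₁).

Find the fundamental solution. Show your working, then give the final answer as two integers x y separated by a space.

7 1

d=48: √d = [6; 1,12] (ℓ=2, even), read p_1/q_1
step 0: (6, 1)  from 6·(1,0) + (0,1)
step 1: (7, 1)  from 1·(6,1) + (1,0)
fundamental: x₁=7, y₁=1  (since 49 − 48·1 = 1)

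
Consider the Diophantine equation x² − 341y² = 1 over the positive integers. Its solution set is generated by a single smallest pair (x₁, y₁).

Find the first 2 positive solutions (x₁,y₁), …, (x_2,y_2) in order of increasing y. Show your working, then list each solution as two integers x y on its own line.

d=341: √d = [18; 2,6,1,8,2,…,6,2,36] (ℓ=14, even), read p_13/q_13
a_0=18:  p_0=18·1+0=18,  q_0=18·0+1=1
…
a_2=6:  p_2=6·37+18=240,  q_2=6·2+1=13
a_3=1:  p_3=1·240+37=277,  q_3=1·13+2=15
a_4=8:  p_4=8·277+240=2456,  q_4=8·15+13=133
a_5=2:  p_5=2·2456+277=5189,  q_5=2·133+15=281
a_6=1:  p_6=1·5189+2456=7645,  q_6=1·281+133=414
…
a_8=1:  p_8=1·20479+7645=28124,  q_8=1·1109+414=1523
a_9=2:  p_9=2·28124+20479=76727,  q_9=2·1523+1109=4155
a_10=8:  p_10=8·76727+28124=641940,  q_10=8·4155+1523=34763
a_11=1:  p_11=1·641940+76727=718667,  q_11=1·34763+4155=38918
a_12=6:  p_12=6·718667+641940=4953942,  q_12=6·38918+34763=268271
a_13=2:  p_13=2·4953942+718667=10626551,  q_13=2·268271+38918=575460
(x₁, y₁) = (10626551, 575460);  10626551² − 341·575460² = 1 ✓
n=2: (10626551,575460)∘(10626551,575460) = (10626551·10626551+341·575460·575460, 10626551·575460+575460·10626551) = (225847172311201,12230310076920)

10626551 575460
225847172311201 12230310076920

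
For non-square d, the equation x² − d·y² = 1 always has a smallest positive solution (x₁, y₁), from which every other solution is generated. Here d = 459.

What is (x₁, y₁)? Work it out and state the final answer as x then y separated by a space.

d=459: √d = [21; 2,2,1,4,21,4,1,2,2,42] (ℓ=10, even), read p_9/q_9
step 0: (21, 1)  from 21·(1,0) + (0,1)
step 1: (43, 2)  from 2·(21,1) + (1,0)
…
step 4: (707, 33)  from 4·(150,7) + (107,5)
…
step 6: (60695, 2833)  from 4·(14997,700) + (707,33)
…
step 8: (212079, 9899)  from 2·(75692,3533) + (60695,2833)
step 9: (499850, 23331)  from 2·(212079,9899) + (75692,3533)
(x₁, y₁) = (499850, 23331);  499850² − 459·23331² = 1 ✓

499850 23331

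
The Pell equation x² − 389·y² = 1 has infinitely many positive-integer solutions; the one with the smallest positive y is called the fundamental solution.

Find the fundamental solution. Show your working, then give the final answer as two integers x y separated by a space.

√389 → a₀=19, period (1,2,1,1,1,1,2,1,38); ℓ=9 odd so k=17
i=0: a=19 ⇒ p=19, q=1
…
i=3: a=1 ⇒ p=79, q=4
i=4: a=1 ⇒ p=138, q=7
…
i=6: a=1 ⇒ p=355, q=18
…
i=9: a=38 ⇒ p=49643, q=2517
i=10: a=1 ⇒ p=50925, q=2582
i=11: a=2 ⇒ p=151493, q=7681
i=12: a=1 ⇒ p=202418, q=10263
…
i=16: a=2 ⇒ p=2376809, q=120509
i=17: a=1 ⇒ p=3287049, q=166660
fundamental: x₁=3287049, y₁=166660  (since 10804691128401 − 389·27775555600 = 1)

3287049 166660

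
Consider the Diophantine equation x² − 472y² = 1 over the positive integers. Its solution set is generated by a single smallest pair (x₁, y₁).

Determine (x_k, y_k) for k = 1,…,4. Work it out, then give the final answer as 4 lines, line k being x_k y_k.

[21; 1,2,1,1,1,…,2,1,42] for √472; ℓ=14 ⇒ convergent index 13
a_0=21:  p_0=21·1+0=21,  q_0=21·0+1=1
a_1=1:  p_1=1·21+1=22,  q_1=1·1+0=1
a_2=2:  p_2=2·22+21=65,  q_2=2·1+1=3
a_3=1:  p_3=1·65+22=87,  q_3=1·3+1=4
a_4=1:  p_4=1·87+65=152,  q_4=1·4+3=7
…
a_6=4:  p_6=4·239+152=1108,  q_6=4·11+7=51
a_7=5:  p_7=5·1108+239=5779,  q_7=5·51+11=266
…
a_9=1:  p_9=1·24224+5779=30003,  q_9=1·1115+266=1381
a_10=1:  p_10=1·30003+24224=54227,  q_10=1·1381+1115=2496
…
a_12=2:  p_12=2·84230+54227=222687,  q_12=2·3877+2496=10250
a_13=1:  p_13=1·222687+84230=306917,  q_13=1·10250+3877=14127
(x₁, y₁) = (306917, 14127);  306917² − 472·14127² = 1 ✓
k=2:  x_2 = 306917·306917+472·14127·14127 = 188396089777,  y_2 = 306917·14127+14127·306917 = 8671632918
k=3:  x_3 = 306917·188396089777+472·14127·8671632918 = 115643925371868101,  y_3 = 306917·8671632918+14127·188396089777 = 5322943120573485
k=4:  x_4 = 306917·115643925371868101+472·14127·5322943120573485 = 70986173286526887819457,  y_4 = 306917·5322943120573485+14127·115643925371868101 = 3267403467465432958572

306917 14127
188396089777 8671632918
115643925371868101 5322943120573485
70986173286526887819457 3267403467465432958572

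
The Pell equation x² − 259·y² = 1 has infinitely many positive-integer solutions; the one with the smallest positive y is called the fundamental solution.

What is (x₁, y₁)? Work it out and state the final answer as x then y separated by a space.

847225 52644

d=259: √d = [16; 10,1,2,3,4,3,2,1,10,32] (ℓ=10, even), read p_9/q_9
i=0: a=16 ⇒ p=16, q=1
…
i=2: a=1 ⇒ p=177, q=11
i=3: a=2 ⇒ p=515, q=32
i=4: a=3 ⇒ p=1722, q=107
…
i=8: a=1 ⇒ p=79196, q=4921
i=9: a=10 ⇒ p=847225, q=52644
(x₁, y₁) = (847225, 52644);  847225² − 259·52644² = 1 ✓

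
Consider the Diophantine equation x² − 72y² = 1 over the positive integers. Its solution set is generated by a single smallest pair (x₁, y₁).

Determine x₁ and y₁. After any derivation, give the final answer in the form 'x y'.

[8; 2,16] for √72; ℓ=2 ⇒ convergent index 1
step 0: (8, 1)  from 8·(1,0) + (0,1)
step 1: (17, 2)  from 2·(8,1) + (1,0)
→ (17, 2).  Check: 17²=289, 72·2²=288, difference 1.

17 2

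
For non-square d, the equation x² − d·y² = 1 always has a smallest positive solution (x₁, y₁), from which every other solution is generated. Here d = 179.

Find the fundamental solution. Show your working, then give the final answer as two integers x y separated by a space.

4190210 313191

√179 → a₀=13, period (2,1,1,1,3,…,1,2,26); ℓ=14 even so k=13
a_0=13:  p_0=13·1+0=13,  q_0=13·0+1=1
…
a_3=1:  p_3=1·40+27=67,  q_3=1·3+2=5
…
a_6=5:  p_6=5·388+107=2047,  q_6=5·29+8=153
a_7=13:  p_7=13·2047+388=26999,  q_7=13·153+29=2018
a_8=5:  p_8=5·26999+2047=137042,  q_8=5·2018+153=10243
a_9=3:  p_9=3·137042+26999=438125,  q_9=3·10243+2018=32747
…
a_11=1:  p_11=1·575167+438125=1013292,  q_11=1·42990+32747=75737
a_12=1:  p_12=1·1013292+575167=1588459,  q_12=1·75737+42990=118727
a_13=2:  p_13=2·1588459+1013292=4190210,  q_13=2·118727+75737=313191
(x₁, y₁) = (4190210, 313191);  4190210² − 179·313191² = 1 ✓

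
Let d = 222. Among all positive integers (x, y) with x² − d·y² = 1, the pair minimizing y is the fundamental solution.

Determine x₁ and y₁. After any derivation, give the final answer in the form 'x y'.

149 10

[14; 1,8,1,28] for √222; ℓ=4 ⇒ convergent index 3
i=0: a=14 ⇒ p=14, q=1
i=1: a=1 ⇒ p=15, q=1
i=2: a=8 ⇒ p=134, q=9
i=3: a=1 ⇒ p=149, q=10
fundamental: x₁=149, y₁=10  (since 22201 − 222·100 = 1)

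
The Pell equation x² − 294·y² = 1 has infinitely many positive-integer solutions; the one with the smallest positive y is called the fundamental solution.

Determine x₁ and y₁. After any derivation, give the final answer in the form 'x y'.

[17; 6,1,4,1,6,34] for √294; ℓ=6 ⇒ convergent index 5
a_0=17:  p_0=17·1+0=17,  q_0=17·0+1=1
…
a_4=1:  p_4=1·583+120=703,  q_4=1·34+7=41
a_5=6:  p_5=6·703+583=4801,  q_5=6·41+34=280
(x₁, y₁) = (4801, 280);  4801² − 294·280² = 1 ✓

4801 280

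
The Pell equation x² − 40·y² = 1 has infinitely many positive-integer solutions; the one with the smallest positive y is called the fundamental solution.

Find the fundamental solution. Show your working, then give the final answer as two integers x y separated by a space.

√40 = [6; 3,12, …], period ℓ=2 (even) → k=1
k=0  a_k=6  p_k/q_k = 6/1
k=1  a_k=3  p_k/q_k = 19/3
→ (19, 3).  Check: 19²=361, 40·3²=360, difference 1.

19 3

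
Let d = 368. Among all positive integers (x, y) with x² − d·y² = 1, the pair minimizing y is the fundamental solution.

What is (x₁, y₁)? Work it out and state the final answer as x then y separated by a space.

d=368: √d = [19; 5,2,5,38] (ℓ=4, even), read p_3/q_3
step 0: (19, 1)  from 19·(1,0) + (0,1)
…
step 2: (211, 11)  from 2·(96,5) + (19,1)
step 3: (1151, 60)  from 5·(211,11) + (96,5)
→ (1151, 60).  Check: 1151²=1324801, 368·60²=1324800, difference 1.

1151 60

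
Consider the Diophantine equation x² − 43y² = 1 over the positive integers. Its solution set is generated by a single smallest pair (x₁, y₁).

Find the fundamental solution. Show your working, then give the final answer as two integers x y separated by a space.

√43 = [6; 1,1,3,1,5,1,3,1,1,12, …], period ℓ=10 (even) → k=9
i=0: a=6 ⇒ p=6, q=1
i=1: a=1 ⇒ p=7, q=1
…
i=3: a=3 ⇒ p=46, q=7
i=4: a=1 ⇒ p=59, q=9
i=5: a=5 ⇒ p=341, q=52
…
i=8: a=1 ⇒ p=1941, q=296
i=9: a=1 ⇒ p=3482, q=531
→ (3482, 531).  Check: 3482²=12124324, 43·531²=12124323, difference 1.

3482 531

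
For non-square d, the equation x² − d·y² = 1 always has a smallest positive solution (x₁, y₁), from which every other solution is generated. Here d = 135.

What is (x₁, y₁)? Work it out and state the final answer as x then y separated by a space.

244 21

√135 = [11; 1,1,1,1,1,1,1,22, …], period ℓ=8 (even) → k=7
k=0  a_k=11  p_k/q_k = 11/1
k=1  a_k=1  p_k/q_k = 12/1
…
k=3  a_k=1  p_k/q_k = 35/3
k=4  a_k=1  p_k/q_k = 58/5
k=5  a_k=1  p_k/q_k = 93/8
k=6  a_k=1  p_k/q_k = 151/13
k=7  a_k=1  p_k/q_k = 244/21
fundamental: x₁=244, y₁=21  (since 59536 − 135·441 = 1)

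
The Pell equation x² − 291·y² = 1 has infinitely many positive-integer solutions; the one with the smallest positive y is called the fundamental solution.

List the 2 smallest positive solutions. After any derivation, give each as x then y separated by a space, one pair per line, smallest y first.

290 17
168199 9860

d=291: √d = [17; 17,34] (ℓ=2, even), read p_1/q_1
a_0=17:  p_0=17·1+0=17,  q_0=17·0+1=1
a_1=17:  p_1=17·17+1=290,  q_1=17·1+0=17
→ (290, 17).  Check: 290²=84100, 291·17²=84099, difference 1.
k=2:  x_2 = 290·290+291·17·17 = 168199,  y_2 = 290·17+17·290 = 9860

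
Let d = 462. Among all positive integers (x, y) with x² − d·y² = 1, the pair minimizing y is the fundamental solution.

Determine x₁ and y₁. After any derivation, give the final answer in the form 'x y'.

√462 = [21; 2,42, …], period ℓ=2 (even) → k=1
a_0=21:  p_0=21·1+0=21,  q_0=21·0+1=1
a_1=2:  p_1=2·21+1=43,  q_1=2·1+0=2
(x₁, y₁) = (43, 2);  43² − 462·2² = 1 ✓

43 2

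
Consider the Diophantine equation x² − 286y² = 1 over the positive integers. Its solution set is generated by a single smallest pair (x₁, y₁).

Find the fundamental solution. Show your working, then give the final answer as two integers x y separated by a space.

√286 = [16; 1,10,3,3,2,3,3,10,1,32, …], period ℓ=10 (even) → k=9
step 0: (16, 1)  from 16·(1,0) + (0,1)
…
step 2: (186, 11)  from 10·(17,1) + (16,1)
step 3: (575, 34)  from 3·(186,11) + (17,1)
step 4: (1911, 113)  from 3·(575,34) + (186,11)
step 5: (4397, 260)  from 2·(1911,113) + (575,34)
…
step 7: (49703, 2939)  from 3·(15102,893) + (4397,260)
step 8: (512132, 30283)  from 10·(49703,2939) + (15102,893)
step 9: (561835, 33222)  from 1·(512132,30283) + (49703,2939)
(x₁, y₁) = (561835, 33222);  561835² − 286·33222² = 1 ✓

561835 33222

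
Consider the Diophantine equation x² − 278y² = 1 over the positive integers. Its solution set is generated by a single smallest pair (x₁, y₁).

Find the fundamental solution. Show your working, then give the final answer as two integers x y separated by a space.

2501 150

d=278: √d = [16; 1,2,16,2,1,32] (ℓ=6, even), read p_5/q_5
i=0: a=16 ⇒ p=16, q=1
i=1: a=1 ⇒ p=17, q=1
i=2: a=2 ⇒ p=50, q=3
i=3: a=16 ⇒ p=817, q=49
i=4: a=2 ⇒ p=1684, q=101
i=5: a=1 ⇒ p=2501, q=150
fundamental: x₁=2501, y₁=150  (since 6255001 − 278·22500 = 1)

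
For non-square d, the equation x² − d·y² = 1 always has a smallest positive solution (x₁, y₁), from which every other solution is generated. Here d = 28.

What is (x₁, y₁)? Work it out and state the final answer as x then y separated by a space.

127 24

√28 → a₀=5, period (3,2,3,10); ℓ=4 even so k=3
step 0: (5, 1)  from 5·(1,0) + (0,1)
step 1: (16, 3)  from 3·(5,1) + (1,0)
step 2: (37, 7)  from 2·(16,3) + (5,1)
step 3: (127, 24)  from 3·(37,7) + (16,3)
→ (127, 24).  Check: 127²=16129, 28·24²=16128, difference 1.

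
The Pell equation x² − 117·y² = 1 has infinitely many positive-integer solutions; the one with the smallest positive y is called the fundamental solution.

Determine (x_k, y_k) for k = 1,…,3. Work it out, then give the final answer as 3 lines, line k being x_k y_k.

649 60
842401 77880
1093435849 101088180

√117 = [10; 1,4,2,4,1,20, …], period ℓ=6 (even) → k=5
k=0  a_k=10  p_k/q_k = 10/1
k=1  a_k=1  p_k/q_k = 11/1
…
k=3  a_k=2  p_k/q_k = 119/11
k=4  a_k=4  p_k/q_k = 530/49
k=5  a_k=1  p_k/q_k = 649/60
→ (649, 60).  Check: 649²=421201, 117·60²=421200, difference 1.
k=2:  x_2 = 649·649+117·60·60 = 842401,  y_2 = 649·60+60·649 = 77880
k=3:  x_3 = 649·842401+117·60·77880 = 1093435849,  y_3 = 649·77880+60·842401 = 101088180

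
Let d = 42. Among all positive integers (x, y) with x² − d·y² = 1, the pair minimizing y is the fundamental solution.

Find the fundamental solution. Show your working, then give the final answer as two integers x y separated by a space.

13 2

[6; 2,12] for √42; ℓ=2 ⇒ convergent index 1
k=0  a_k=6  p_k/q_k = 6/1
k=1  a_k=2  p_k/q_k = 13/2
fundamental: x₁=13, y₁=2  (since 169 − 42·4 = 1)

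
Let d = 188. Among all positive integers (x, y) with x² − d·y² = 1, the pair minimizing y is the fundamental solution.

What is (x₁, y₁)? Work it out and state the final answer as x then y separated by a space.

[13; 1,2,2,6,2,2,1,26] for √188; ℓ=8 ⇒ convergent index 7
a_0=13:  p_0=13·1+0=13,  q_0=13·0+1=1
a_1=1:  p_1=1·13+1=14,  q_1=1·1+0=1
a_2=2:  p_2=2·14+13=41,  q_2=2·1+1=3
a_3=2:  p_3=2·41+14=96,  q_3=2·3+1=7
…
a_5=2:  p_5=2·617+96=1330,  q_5=2·45+7=97
a_6=2:  p_6=2·1330+617=3277,  q_6=2·97+45=239
a_7=1:  p_7=1·3277+1330=4607,  q_7=1·239+97=336
(x₁, y₁) = (4607, 336);  4607² − 188·336² = 1 ✓

4607 336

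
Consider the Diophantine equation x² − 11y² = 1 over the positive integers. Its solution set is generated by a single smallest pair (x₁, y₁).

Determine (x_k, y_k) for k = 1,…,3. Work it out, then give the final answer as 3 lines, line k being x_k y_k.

[3; 3,6] for √11; ℓ=2 ⇒ convergent index 1
k=0  a_k=3  p_k/q_k = 3/1
k=1  a_k=3  p_k/q_k = 10/3
(x₁, y₁) = (10, 3);  10² − 11·3² = 1 ✓
(x_2, y_2) = (10·10 + 11·3·3, 10·3 + 3·10) = (199, 60)
(x_3, y_3) = (10·199 + 11·3·60, 10·60 + 3·199) = (3970, 1197)

10 3
199 60
3970 1197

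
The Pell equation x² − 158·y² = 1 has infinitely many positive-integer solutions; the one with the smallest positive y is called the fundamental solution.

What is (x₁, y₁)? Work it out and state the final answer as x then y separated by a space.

7743 616

[12; 1,1,3,12,3,1,1,24] for √158; ℓ=8 ⇒ convergent index 7
k=0  a_k=12  p_k/q_k = 12/1
…
k=2  a_k=1  p_k/q_k = 25/2
k=3  a_k=3  p_k/q_k = 88/7
k=4  a_k=12  p_k/q_k = 1081/86
k=5  a_k=3  p_k/q_k = 3331/265
k=6  a_k=1  p_k/q_k = 4412/351
k=7  a_k=1  p_k/q_k = 7743/616
(x₁, y₁) = (7743, 616);  7743² − 158·616² = 1 ✓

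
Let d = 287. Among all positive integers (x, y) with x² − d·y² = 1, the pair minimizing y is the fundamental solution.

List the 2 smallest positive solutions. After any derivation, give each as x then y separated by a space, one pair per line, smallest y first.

288 17
165887 9792

√287 → a₀=16, period (1,15,1,32); ℓ=4 even so k=3
i=0: a=16 ⇒ p=16, q=1
i=1: a=1 ⇒ p=17, q=1
i=2: a=15 ⇒ p=271, q=16
i=3: a=1 ⇒ p=288, q=17
(x₁, y₁) = (288, 17);  288² − 287·17² = 1 ✓
(x_2, y_2) = (288·288 + 287·17·17, 288·17 + 17·288) = (165887, 9792)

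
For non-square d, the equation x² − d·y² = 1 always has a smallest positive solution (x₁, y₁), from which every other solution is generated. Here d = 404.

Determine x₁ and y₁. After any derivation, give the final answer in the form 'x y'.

201 10

[20; 10,40] for √404; ℓ=2 ⇒ convergent index 1
a_0=20:  p_0=20·1+0=20,  q_0=20·0+1=1
a_1=10:  p_1=10·20+1=201,  q_1=10·1+0=10
(x₁, y₁) = (201, 10);  201² − 404·10² = 1 ✓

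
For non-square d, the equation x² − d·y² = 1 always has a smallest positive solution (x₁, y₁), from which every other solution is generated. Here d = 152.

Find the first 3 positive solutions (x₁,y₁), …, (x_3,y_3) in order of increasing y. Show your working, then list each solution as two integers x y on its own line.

37 3
2737 222
202501 16425

[12; 3,24] for √152; ℓ=2 ⇒ convergent index 1
i=0: a=12 ⇒ p=12, q=1
i=1: a=3 ⇒ p=37, q=3
(x₁, y₁) = (37, 3);  37² − 152·3² = 1 ✓
k=2:  x_2 = 37·37+152·3·3 = 2737,  y_2 = 37·3+3·37 = 222
k=3:  x_3 = 37·2737+152·3·222 = 202501,  y_3 = 37·222+3·2737 = 16425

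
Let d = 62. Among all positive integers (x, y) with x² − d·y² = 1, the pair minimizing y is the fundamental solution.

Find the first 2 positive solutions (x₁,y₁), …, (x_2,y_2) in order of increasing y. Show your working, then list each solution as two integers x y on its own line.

√62 = [7; 1,6,1,14, …], period ℓ=4 (even) → k=3
a_0=7:  p_0=7·1+0=7,  q_0=7·0+1=1
…
a_2=6:  p_2=6·8+7=55,  q_2=6·1+1=7
a_3=1:  p_3=1·55+8=63,  q_3=1·7+1=8
→ (63, 8).  Check: 63²=3969, 62·8²=3968, difference 1.
(x_2, y_2) = (63·63 + 62·8·8, 63·8 + 8·63) = (7937, 1008)

63 8
7937 1008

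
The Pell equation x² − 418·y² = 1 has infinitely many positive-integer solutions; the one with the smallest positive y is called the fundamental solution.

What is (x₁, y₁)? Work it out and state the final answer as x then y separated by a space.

√418 = [20; 2,4,20,4,2,40, …], period ℓ=6 (even) → k=5
k=0  a_k=20  p_k/q_k = 20/1
k=1  a_k=2  p_k/q_k = 41/2
k=2  a_k=4  p_k/q_k = 184/9
…
k=4  a_k=4  p_k/q_k = 15068/737
k=5  a_k=2  p_k/q_k = 33857/1656
→ (33857, 1656).  Check: 33857²=1146296449, 418·1656²=1146296448, difference 1.

33857 1656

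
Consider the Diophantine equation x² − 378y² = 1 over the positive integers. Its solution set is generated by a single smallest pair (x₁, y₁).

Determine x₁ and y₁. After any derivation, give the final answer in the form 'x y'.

√378 → a₀=19, period (2,3,1,4,1,3,2,38); ℓ=8 even so k=7
i=0: a=19 ⇒ p=19, q=1
i=1: a=2 ⇒ p=39, q=2
i=2: a=3 ⇒ p=136, q=7
i=3: a=1 ⇒ p=175, q=9
i=4: a=4 ⇒ p=836, q=43
…
i=6: a=3 ⇒ p=3869, q=199
i=7: a=2 ⇒ p=8749, q=450
→ (8749, 450).  Check: 8749²=76545001, 378·450²=76545000, difference 1.

8749 450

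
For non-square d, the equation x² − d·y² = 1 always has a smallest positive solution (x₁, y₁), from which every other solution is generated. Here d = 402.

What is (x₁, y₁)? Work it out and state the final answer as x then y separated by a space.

√402 → a₀=20, period (20,40); ℓ=2 even so k=1
a_0=20:  p_0=20·1+0=20,  q_0=20·0+1=1
a_1=20:  p_1=20·20+1=401,  q_1=20·1+0=20
→ (401, 20).  Check: 401²=160801, 402·20²=160800, difference 1.

401 20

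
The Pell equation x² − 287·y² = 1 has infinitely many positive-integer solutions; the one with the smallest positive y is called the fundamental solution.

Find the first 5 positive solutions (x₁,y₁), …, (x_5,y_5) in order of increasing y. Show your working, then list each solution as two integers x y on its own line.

288 17
165887 9792
95550624 5640175
55036993537 3248731008
31701212726688 1871263420433

d=287: √d = [16; 1,15,1,32] (ℓ=4, even), read p_3/q_3
k=0  a_k=16  p_k/q_k = 16/1
…
k=2  a_k=15  p_k/q_k = 271/16
k=3  a_k=1  p_k/q_k = 288/17
→ (288, 17).  Check: 288²=82944, 287·17²=82943, difference 1.
n=2: (288,17)∘(288,17) = (288·288+287·17·17, 288·17+17·288) = (165887,9792)
n=3: (165887,9792)∘(288,17) = (288·165887+287·17·9792, 288·9792+17·165887) = (95550624,5640175)
n=4: (95550624,5640175)∘(288,17) = (288·95550624+287·17·5640175, 288·5640175+17·95550624) = (55036993537,3248731008)
n=5: (55036993537,3248731008)∘(288,17) = (288·55036993537+287·17·3248731008, 288·3248731008+17·55036993537) = (31701212726688,1871263420433)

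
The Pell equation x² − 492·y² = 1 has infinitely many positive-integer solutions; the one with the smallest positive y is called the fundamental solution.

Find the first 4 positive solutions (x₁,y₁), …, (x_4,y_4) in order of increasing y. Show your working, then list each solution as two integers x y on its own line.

29767 1342
1772148577 79894628
105503093353351 4756446782010
6281021157926249857 283170302640288712

√492 = [22; 5,1,1,10,1,1,5,44, …], period ℓ=8 (even) → k=7
i=0: a=22 ⇒ p=22, q=1
i=1: a=5 ⇒ p=111, q=5
…
i=3: a=1 ⇒ p=244, q=11
i=4: a=10 ⇒ p=2573, q=116
i=5: a=1 ⇒ p=2817, q=127
i=6: a=1 ⇒ p=5390, q=243
i=7: a=5 ⇒ p=29767, q=1342
(x₁, y₁) = (29767, 1342);  29767² − 492·1342² = 1 ✓
(x_2, y_2) = (29767·29767 + 492·1342·1342, 29767·1342 + 1342·29767) = (1772148577, 79894628)
(x_3, y_3) = (29767·1772148577 + 492·1342·79894628, 29767·79894628 + 1342·1772148577) = (105503093353351, 4756446782010)
(x_4, y_4) = (29767·105503093353351 + 492·1342·4756446782010, 29767·4756446782010 + 1342·105503093353351) = (6281021157926249857, 283170302640288712)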